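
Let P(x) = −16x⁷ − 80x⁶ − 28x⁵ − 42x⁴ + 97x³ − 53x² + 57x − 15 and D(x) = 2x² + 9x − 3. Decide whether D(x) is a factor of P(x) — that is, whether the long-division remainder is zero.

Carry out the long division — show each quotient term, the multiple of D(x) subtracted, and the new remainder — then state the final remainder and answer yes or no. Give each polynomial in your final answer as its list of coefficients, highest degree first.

R = [0], so D(x) is a factor of P(x). yes

Step 1: lead(−16x⁷ − 80x⁶ − 28x⁵ − 42x⁴ + 97x³ − 53x² + 57x − 15) ÷ lead(D) = −16x⁷ ÷ 2x² = −8x⁵. Subtract (−8x⁵)·D = −16x⁷ − 72x⁶ + 24x⁵. Remainder: −8x⁶ − 52x⁵ − 42x⁴ + 97x³ − 53x² + 57x − 15.
Step 2: lead(−8x⁶ − 52x⁵ − 42x⁴ + 97x³ − 53x² + 57x − 15) ÷ lead(D) = −8x⁶ ÷ 2x² = −4x⁴. Subtract (−4x⁴)·D = −8x⁶ − 36x⁵ + 12x⁴. Remainder: −16x⁵ − 54x⁴ + 97x³ − 53x² + 57x − 15.
Step 3: lead(−16x⁵ − 54x⁴ + 97x³ − 53x² + 57x − 15) ÷ lead(D) = −16x⁵ ÷ 2x² = −8x³. Subtract (−8x³)·D = −16x⁵ − 72x⁴ + 24x³. Remainder: 18x⁴ + 73x³ − 53x² + 57x − 15.
Step 4: lead(18x⁴ + 73x³ − 53x² + 57x − 15) ÷ lead(D) = 18x⁴ ÷ 2x² = 9x². Subtract (9x²)·D = 18x⁴ + 81x³ − 27x². Remainder: −8x³ − 26x² + 57x − 15.
Step 5: lead(−8x³ − 26x² + 57x − 15) ÷ lead(D) = −8x³ ÷ 2x² = −4x. Subtract (−4x)·D = −8x³ − 36x² + 12x. Remainder: 10x² + 45x − 15.
Step 6: lead(10x² + 45x − 15) ÷ lead(D) = 10x² ÷ 2x² = 5. Subtract (5)·D = 10x² + 45x − 15. Remainder: 0.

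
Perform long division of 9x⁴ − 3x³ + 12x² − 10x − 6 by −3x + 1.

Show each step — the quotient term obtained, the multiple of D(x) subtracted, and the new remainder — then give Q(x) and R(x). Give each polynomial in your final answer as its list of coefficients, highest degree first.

Step 1: lead(9x⁴ − 3x³ + 12x² − 10x − 6) ÷ lead(D) = 9x⁴ ÷ −3x = −3x³. Subtract (−3x³)·D = 9x⁴ − 3x³. Remainder: 12x² − 10x − 6.
Step 2: lead(12x² − 10x − 6) ÷ lead(D) = 12x² ÷ −3x = −4x. Subtract (−4x)·D = 12x² − 4x. Remainder: −6x − 6.
Step 3: lead(−6x − 6) ÷ lead(D) = −6x ÷ −3x = 2. Subtract (2)·D = −6x + 2. Remainder: −8.

Q = [-3, 0, -4, 2]; R = [-8]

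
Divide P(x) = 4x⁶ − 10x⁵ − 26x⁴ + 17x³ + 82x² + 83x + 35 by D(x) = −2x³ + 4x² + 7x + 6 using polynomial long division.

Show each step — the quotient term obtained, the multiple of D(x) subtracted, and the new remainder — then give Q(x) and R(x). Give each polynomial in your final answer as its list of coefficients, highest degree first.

Q = [-2, 1, 8, 5]; R = [5]

Step 1: lead(4x⁶ − 10x⁵ − 26x⁴ + 17x³ + 82x² + 83x + 35) ÷ lead(D) = 4x⁶ ÷ −2x³ = −2x³. Subtract (−2x³)·D = 4x⁶ − 8x⁵ − 14x⁴ − 12x³. Remainder: −2x⁵ − 12x⁴ + 29x³ + 82x² + 83x + 35.
Step 2: lead(−2x⁵ − 12x⁴ + 29x³ + 82x² + 83x + 35) ÷ lead(D) = −2x⁵ ÷ −2x³ = x². Subtract (x²)·D = −2x⁵ + 4x⁴ + 7x³ + 6x². Remainder: −16x⁴ + 22x³ + 76x² + 83x + 35.
Step 3: lead(−16x⁴ + 22x³ + 76x² + 83x + 35) ÷ lead(D) = −16x⁴ ÷ −2x³ = 8x. Subtract (8x)·D = −16x⁴ + 32x³ + 56x² + 48x. Remainder: −10x³ + 20x² + 35x + 35.
Step 4: lead(−10x³ + 20x² + 35x + 35) ÷ lead(D) = −10x³ ÷ −2x³ = 5. Subtract (5)·D = −10x³ + 20x² + 35x + 30. Remainder: 5.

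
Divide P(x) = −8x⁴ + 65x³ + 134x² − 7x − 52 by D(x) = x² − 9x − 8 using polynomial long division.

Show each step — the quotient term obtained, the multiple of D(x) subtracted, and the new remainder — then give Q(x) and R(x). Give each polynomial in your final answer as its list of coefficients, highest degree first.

Step 1: lead(−8x⁴ + 65x³ + 134x² − 7x − 52) ÷ lead(D) = −8x⁴ ÷ x² = −8x². Subtract (−8x²)·D = −8x⁴ + 72x³ + 64x². Remainder: −7x³ + 70x² − 7x − 52.
Step 2: lead(−7x³ + 70x² − 7x − 52) ÷ lead(D) = −7x³ ÷ x² = −7x. Subtract (−7x)·D = −7x³ + 63x² + 56x. Remainder: 7x² − 63x − 52.
Step 3: lead(7x² − 63x − 52) ÷ lead(D) = 7x² ÷ x² = 7. Subtract (7)·D = 7x² − 63x − 56. Remainder: 4.

Q = [-8, -7, 7]; R = [4]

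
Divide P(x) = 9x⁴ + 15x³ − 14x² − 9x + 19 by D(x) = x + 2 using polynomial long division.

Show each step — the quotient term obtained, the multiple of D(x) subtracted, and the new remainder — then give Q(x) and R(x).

Step 1: lead(9x⁴ + 15x³ − 14x² − 9x + 19) ÷ lead(D) = 9x⁴ ÷ x = 9x³. Subtract (9x³)·D = 9x⁴ + 18x³. Remainder: −3x³ − 14x² − 9x + 19.
Step 2: lead(−3x³ − 14x² − 9x + 19) ÷ lead(D) = −3x³ ÷ x = −3x². Subtract (−3x²)·D = −3x³ − 6x². Remainder: −8x² − 9x + 19.
Step 3: lead(−8x² − 9x + 19) ÷ lead(D) = −8x² ÷ x = −8x. Subtract (−8x)·D = −8x² − 16x. Remainder: 7x + 19.
Step 4: lead(7x + 19) ÷ lead(D) = 7x ÷ x = 7. Subtract (7)·D = 7x + 14. Remainder: 5.

Q(x) = 9x³ − 3x² − 8x + 7; R(x) = 5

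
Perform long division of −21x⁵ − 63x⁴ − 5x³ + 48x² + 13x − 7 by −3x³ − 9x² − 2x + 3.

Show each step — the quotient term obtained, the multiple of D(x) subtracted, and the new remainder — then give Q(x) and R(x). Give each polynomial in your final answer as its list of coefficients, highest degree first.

Step 1: lead(−21x⁵ − 63x⁴ − 5x³ + 48x² + 13x − 7) ÷ lead(D) = −21x⁵ ÷ −3x³ = 7x². Subtract (7x²)·D = −21x⁵ − 63x⁴ − 14x³ + 21x². Remainder: 9x³ + 27x² + 13x − 7.
Step 2: lead(9x³ + 27x² + 13x − 7) ÷ lead(D) = 9x³ ÷ −3x³ = −3. Subtract (−3)·D = 9x³ + 27x² + 6x − 9. Remainder: 7x + 2.

Q = [7, 0, -3]; R = [7, 2]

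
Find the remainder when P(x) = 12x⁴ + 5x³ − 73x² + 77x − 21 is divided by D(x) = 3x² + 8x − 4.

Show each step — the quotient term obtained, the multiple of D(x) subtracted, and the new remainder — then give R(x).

R(x) = x − 1

Step 1: lead(12x⁴ + 5x³ − 73x² + 77x − 21) ÷ lead(D) = 12x⁴ ÷ 3x² = 4x². Subtract (4x²)·D = 12x⁴ + 32x³ − 16x². Remainder: −27x³ − 57x² + 77x − 21.
Step 2: lead(−27x³ − 57x² + 77x − 21) ÷ lead(D) = −27x³ ÷ 3x² = −9x. Subtract (−9x)·D = −27x³ − 72x² + 36x. Remainder: 15x² + 41x − 21.
Step 3: lead(15x² + 41x − 21) ÷ lead(D) = 15x² ÷ 3x² = 5. Subtract (5)·D = 15x² + 40x − 20. Remainder: x − 1.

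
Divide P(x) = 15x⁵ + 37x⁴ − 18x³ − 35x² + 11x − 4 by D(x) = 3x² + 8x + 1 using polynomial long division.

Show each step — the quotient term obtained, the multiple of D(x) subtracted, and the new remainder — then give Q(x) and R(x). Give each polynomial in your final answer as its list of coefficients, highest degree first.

Q = [5, -1, -5, 2]; R = [-6]

Step 1: lead(15x⁵ + 37x⁴ − 18x³ − 35x² + 11x − 4) ÷ lead(D) = 15x⁵ ÷ 3x² = 5x³. Subtract (5x³)·D = 15x⁵ + 40x⁴ + 5x³. Remainder: −3x⁴ − 23x³ − 35x² + 11x − 4.
Step 2: lead(−3x⁴ − 23x³ − 35x² + 11x − 4) ÷ lead(D) = −3x⁴ ÷ 3x² = −x². Subtract (−x²)·D = −3x⁴ − 8x³ − x². Remainder: −15x³ − 34x² + 11x − 4.
Step 3: lead(−15x³ − 34x² + 11x − 4) ÷ lead(D) = −15x³ ÷ 3x² = −5x. Subtract (−5x)·D = −15x³ − 40x² − 5x. Remainder: 6x² + 16x − 4.
Step 4: lead(6x² + 16x − 4) ÷ lead(D) = 6x² ÷ 3x² = 2. Subtract (2)·D = 6x² + 16x + 2. Remainder: −6.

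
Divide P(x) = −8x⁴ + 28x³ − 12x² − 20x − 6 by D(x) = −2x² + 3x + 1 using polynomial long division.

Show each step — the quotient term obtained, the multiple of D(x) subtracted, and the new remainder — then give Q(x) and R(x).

Q(x) = 4x² − 8x − 4; R(x) = −2

Step 1: lead(−8x⁴ + 28x³ − 12x² − 20x − 6) ÷ lead(D) = −8x⁴ ÷ −2x² = 4x². Subtract (4x²)·D = −8x⁴ + 12x³ + 4x². Remainder: 16x³ − 16x² − 20x − 6.
Step 2: lead(16x³ − 16x² − 20x − 6) ÷ lead(D) = 16x³ ÷ −2x² = −8x. Subtract (−8x)·D = 16x³ − 24x² − 8x. Remainder: 8x² − 12x − 6.
Step 3: lead(8x² − 12x − 6) ÷ lead(D) = 8x² ÷ −2x² = −4. Subtract (−4)·D = 8x² − 12x − 4. Remainder: −2.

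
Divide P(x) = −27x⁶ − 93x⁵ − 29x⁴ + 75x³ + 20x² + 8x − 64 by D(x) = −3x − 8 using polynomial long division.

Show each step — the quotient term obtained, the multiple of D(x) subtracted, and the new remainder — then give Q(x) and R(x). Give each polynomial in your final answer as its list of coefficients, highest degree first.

Step 1: lead(−27x⁶ − 93x⁵ − 29x⁴ + 75x³ + 20x² + 8x − 64) ÷ lead(D) = −27x⁶ ÷ −3x = 9x⁵. Subtract (9x⁵)·D = −27x⁶ − 72x⁵. Remainder: −21x⁵ − 29x⁴ + 75x³ + 20x² + 8x − 64.
Step 2: lead(−21x⁵ − 29x⁴ + 75x³ + 20x² + 8x − 64) ÷ lead(D) = −21x⁵ ÷ −3x = 7x⁴. Subtract (7x⁴)·D = −21x⁵ − 56x⁴. Remainder: 27x⁴ + 75x³ + 20x² + 8x − 64.
Step 3: lead(27x⁴ + 75x³ + 20x² + 8x − 64) ÷ lead(D) = 27x⁴ ÷ −3x = −9x³. Subtract (−9x³)·D = 27x⁴ + 72x³. Remainder: 3x³ + 20x² + 8x − 64.
Step 4: lead(3x³ + 20x² + 8x − 64) ÷ lead(D) = 3x³ ÷ −3x = −x². Subtract (−x²)·D = 3x³ + 8x². Remainder: 12x² + 8x − 64.
Step 5: lead(12x² + 8x − 64) ÷ lead(D) = 12x² ÷ −3x = −4x. Subtract (−4x)·D = 12x² + 32x. Remainder: −24x − 64.
Step 6: lead(−24x − 64) ÷ lead(D) = −24x ÷ −3x = 8. Subtract (8)·D = −24x − 64. Remainder: 0.

Q = [9, 7, -9, -1, -4, 8]; R = [0]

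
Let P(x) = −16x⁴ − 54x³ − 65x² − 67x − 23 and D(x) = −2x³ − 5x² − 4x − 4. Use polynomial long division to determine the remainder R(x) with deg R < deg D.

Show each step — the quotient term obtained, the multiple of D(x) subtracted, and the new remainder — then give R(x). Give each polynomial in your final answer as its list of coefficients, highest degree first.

R = [2, -7, 5]

Step 1: lead(−16x⁴ − 54x³ − 65x² − 67x − 23) ÷ lead(D) = −16x⁴ ÷ −2x³ = 8x. Subtract (8x)·D = −16x⁴ − 40x³ − 32x² − 32x. Remainder: −14x³ − 33x² − 35x − 23.
Step 2: lead(−14x³ − 33x² − 35x − 23) ÷ lead(D) = −14x³ ÷ −2x³ = 7. Subtract (7)·D = −14x³ − 35x² − 28x − 28. Remainder: 2x² − 7x + 5.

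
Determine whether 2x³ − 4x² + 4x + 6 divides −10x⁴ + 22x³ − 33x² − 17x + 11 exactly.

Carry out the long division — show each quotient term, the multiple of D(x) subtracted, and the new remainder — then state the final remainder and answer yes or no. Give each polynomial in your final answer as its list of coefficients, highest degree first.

R = [-9, 9, 5], so D(x) is not a factor of P(x). no

Step 1: lead(−10x⁴ + 22x³ − 33x² − 17x + 11) ÷ lead(D) = −10x⁴ ÷ 2x³ = −5x. Subtract (−5x)·D = −10x⁴ + 20x³ − 20x² − 30x. Remainder: 2x³ − 13x² + 13x + 11.
Step 2: lead(2x³ − 13x² + 13x + 11) ÷ lead(D) = 2x³ ÷ 2x³ = 1. Subtract (1)·D = 2x³ − 4x² + 4x + 6. Remainder: −9x² + 9x + 5.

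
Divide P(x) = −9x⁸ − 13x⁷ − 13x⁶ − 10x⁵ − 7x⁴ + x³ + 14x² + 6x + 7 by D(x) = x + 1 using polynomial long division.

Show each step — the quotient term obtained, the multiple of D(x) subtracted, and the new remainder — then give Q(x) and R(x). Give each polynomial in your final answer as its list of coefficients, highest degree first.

Step 1: lead(−9x⁸ − 13x⁷ − 13x⁶ − 10x⁵ − 7x⁴ + x³ + 14x² + 6x + 7) ÷ lead(D) = −9x⁸ ÷ x = −9x⁷. Subtract (−9x⁷)·D = −9x⁸ − 9x⁷. Remainder: −4x⁷ − 13x⁶ − 10x⁵ − 7x⁴ + x³ + 14x² + 6x + 7.
Step 2: lead(−4x⁷ − 13x⁶ − 10x⁵ − 7x⁴ + x³ + 14x² + 6x + 7) ÷ lead(D) = −4x⁷ ÷ x = −4x⁶. Subtract (−4x⁶)·D = −4x⁷ − 4x⁶. Remainder: −9x⁶ − 10x⁵ − 7x⁴ + x³ + 14x² + 6x + 7.
Step 3: lead(−9x⁶ − 10x⁵ − 7x⁴ + x³ + 14x² + 6x + 7) ÷ lead(D) = −9x⁶ ÷ x = −9x⁵. Subtract (−9x⁵)·D = −9x⁶ − 9x⁵. Remainder: −x⁵ − 7x⁴ + x³ + 14x² + 6x + 7.
Step 4: lead(−x⁵ − 7x⁴ + x³ + 14x² + 6x + 7) ÷ lead(D) = −x⁵ ÷ x = −x⁴. Subtract (−x⁴)·D = −x⁵ − x⁴. Remainder: −6x⁴ + x³ + 14x² + 6x + 7.
Step 5: lead(−6x⁴ + x³ + 14x² + 6x + 7) ÷ lead(D) = −6x⁴ ÷ x = −6x³. Subtract (−6x³)·D = −6x⁴ − 6x³. Remainder: 7x³ + 14x² + 6x + 7.
Step 6: lead(7x³ + 14x² + 6x + 7) ÷ lead(D) = 7x³ ÷ x = 7x². Subtract (7x²)·D = 7x³ + 7x². Remainder: 7x² + 6x + 7.
Step 7: lead(7x² + 6x + 7) ÷ lead(D) = 7x² ÷ x = 7x. Subtract (7x)·D = 7x² + 7x. Remainder: −x + 7.
Step 8: lead(−x + 7) ÷ lead(D) = −x ÷ x = −1. Subtract (−1)·D = −x − 1. Remainder: 8.

Q = [-9, -4, -9, -1, -6, 7, 7, -1]; R = [8]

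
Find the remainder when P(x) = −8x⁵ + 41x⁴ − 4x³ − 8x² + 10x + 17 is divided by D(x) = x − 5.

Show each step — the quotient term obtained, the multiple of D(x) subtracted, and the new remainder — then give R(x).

R(x) = −8

Step 1: lead(−8x⁵ + 41x⁴ − 4x³ − 8x² + 10x + 17) ÷ lead(D) = −8x⁵ ÷ x = −8x⁴. Subtract (−8x⁴)·D = −8x⁵ + 40x⁴. Remainder: x⁴ − 4x³ − 8x² + 10x + 17.
Step 2: lead(x⁴ − 4x³ − 8x² + 10x + 17) ÷ lead(D) = x⁴ ÷ x = x³. Subtract (x³)·D = x⁴ − 5x³. Remainder: x³ − 8x² + 10x + 17.
Step 3: lead(x³ − 8x² + 10x + 17) ÷ lead(D) = x³ ÷ x = x². Subtract (x²)·D = x³ − 5x². Remainder: −3x² + 10x + 17.
Step 4: lead(−3x² + 10x + 17) ÷ lead(D) = −3x² ÷ x = −3x. Subtract (−3x)·D = −3x² + 15x. Remainder: −5x + 17.
Step 5: lead(−5x + 17) ÷ lead(D) = −5x ÷ x = −5. Subtract (−5)·D = −5x + 25. Remainder: −8.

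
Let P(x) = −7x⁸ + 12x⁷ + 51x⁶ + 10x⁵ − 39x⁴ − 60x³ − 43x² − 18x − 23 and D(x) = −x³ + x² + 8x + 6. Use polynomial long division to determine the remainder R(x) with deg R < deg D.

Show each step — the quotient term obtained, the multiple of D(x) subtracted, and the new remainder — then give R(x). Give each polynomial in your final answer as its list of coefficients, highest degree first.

Step 1: lead(−7x⁸ + 12x⁷ + 51x⁶ + 10x⁵ − 39x⁴ − 60x³ − 43x² − 18x − 23) ÷ lead(D) = −7x⁸ ÷ −x³ = 7x⁵. Subtract (7x⁵)·D = −7x⁸ + 7x⁷ + 56x⁶ + 42x⁵. Remainder: 5x⁷ − 5x⁶ − 32x⁵ − 39x⁴ − 60x³ − 43x² − 18x − 23.
Step 2: lead(5x⁷ − 5x⁶ − 32x⁵ − 39x⁴ − 60x³ − 43x² − 18x − 23) ÷ lead(D) = 5x⁷ ÷ −x³ = −5x⁴. Subtract (−5x⁴)·D = 5x⁷ − 5x⁶ − 40x⁵ − 30x⁴. Remainder: 8x⁵ − 9x⁴ − 60x³ − 43x² − 18x − 23.
Step 3: lead(8x⁵ − 9x⁴ − 60x³ − 43x² − 18x − 23) ÷ lead(D) = 8x⁵ ÷ −x³ = −8x². Subtract (−8x²)·D = 8x⁵ − 8x⁴ − 64x³ − 48x². Remainder: −x⁴ + 4x³ + 5x² − 18x − 23.
Step 4: lead(−x⁴ + 4x³ + 5x² − 18x − 23) ÷ lead(D) = −x⁴ ÷ −x³ = x. Subtract (x)·D = −x⁴ + x³ + 8x² + 6x. Remainder: 3x³ − 3x² − 24x − 23.
Step 5: lead(3x³ − 3x² − 24x − 23) ÷ lead(D) = 3x³ ÷ −x³ = −3. Subtract (−3)·D = 3x³ − 3x² − 24x − 18. Remainder: −5.

R = [-5]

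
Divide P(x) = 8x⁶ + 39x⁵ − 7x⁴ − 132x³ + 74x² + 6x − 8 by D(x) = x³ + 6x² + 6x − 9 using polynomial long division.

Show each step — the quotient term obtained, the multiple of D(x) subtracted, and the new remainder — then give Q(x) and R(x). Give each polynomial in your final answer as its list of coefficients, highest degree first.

Q = [8, -9, -1, 0]; R = [-1, -3, -8]

Step 1: lead(8x⁶ + 39x⁵ − 7x⁴ − 132x³ + 74x² + 6x − 8) ÷ lead(D) = 8x⁶ ÷ x³ = 8x³. Subtract (8x³)·D = 8x⁶ + 48x⁵ + 48x⁴ − 72x³. Remainder: −9x⁵ − 55x⁴ − 60x³ + 74x² + 6x − 8.
Step 2: lead(−9x⁵ − 55x⁴ − 60x³ + 74x² + 6x − 8) ÷ lead(D) = −9x⁵ ÷ x³ = −9x². Subtract (−9x²)·D = −9x⁵ − 54x⁴ − 54x³ + 81x². Remainder: −x⁴ − 6x³ − 7x² + 6x − 8.
Step 3: lead(−x⁴ − 6x³ − 7x² + 6x − 8) ÷ lead(D) = −x⁴ ÷ x³ = −x. Subtract (−x)·D = −x⁴ − 6x³ − 6x² + 9x. Remainder: −x² − 3x − 8.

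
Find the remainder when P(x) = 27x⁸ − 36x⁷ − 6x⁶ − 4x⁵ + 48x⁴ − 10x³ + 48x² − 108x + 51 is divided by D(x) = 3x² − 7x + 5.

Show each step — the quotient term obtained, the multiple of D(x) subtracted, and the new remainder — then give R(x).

R(x) = −5x + 6

Step 1: lead(27x⁸ − 36x⁷ − 6x⁶ − 4x⁵ + 48x⁴ − 10x³ + 48x² − 108x + 51) ÷ lead(D) = 27x⁸ ÷ 3x² = 9x⁶. Subtract (9x⁶)·D = 27x⁸ − 63x⁷ + 45x⁶. Remainder: 27x⁷ − 51x⁶ − 4x⁵ + 48x⁴ − 10x³ + 48x² − 108x + 51.
Step 2: lead(27x⁷ − 51x⁶ − 4x⁵ + 48x⁴ − 10x³ + 48x² − 108x + 51) ÷ lead(D) = 27x⁷ ÷ 3x² = 9x⁵. Subtract (9x⁵)·D = 27x⁷ − 63x⁶ + 45x⁵. Remainder: 12x⁶ − 49x⁵ + 48x⁴ − 10x³ + 48x² − 108x + 51.
Step 3: lead(12x⁶ − 49x⁵ + 48x⁴ − 10x³ + 48x² − 108x + 51) ÷ lead(D) = 12x⁶ ÷ 3x² = 4x⁴. Subtract (4x⁴)·D = 12x⁶ − 28x⁵ + 20x⁴. Remainder: −21x⁵ + 28x⁴ − 10x³ + 48x² − 108x + 51.
Step 4: lead(−21x⁵ + 28x⁴ − 10x³ + 48x² − 108x + 51) ÷ lead(D) = −21x⁵ ÷ 3x² = −7x³. Subtract (−7x³)·D = −21x⁵ + 49x⁴ − 35x³. Remainder: −21x⁴ + 25x³ + 48x² − 108x + 51.
Step 5: lead(−21x⁴ + 25x³ + 48x² − 108x + 51) ÷ lead(D) = −21x⁴ ÷ 3x² = −7x². Subtract (−7x²)·D = −21x⁴ + 49x³ − 35x². Remainder: −24x³ + 83x² − 108x + 51.
Step 6: lead(−24x³ + 83x² − 108x + 51) ÷ lead(D) = −24x³ ÷ 3x² = −8x. Subtract (−8x)·D = −24x³ + 56x² − 40x. Remainder: 27x² − 68x + 51.
Step 7: lead(27x² − 68x + 51) ÷ lead(D) = 27x² ÷ 3x² = 9. Subtract (9)·D = 27x² − 63x + 45. Remainder: −5x + 6.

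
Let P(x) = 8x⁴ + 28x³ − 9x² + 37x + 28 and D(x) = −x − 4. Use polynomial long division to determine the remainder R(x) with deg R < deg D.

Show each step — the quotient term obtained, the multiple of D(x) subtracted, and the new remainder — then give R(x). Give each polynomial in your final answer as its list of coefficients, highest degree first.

R = [-8]

Step 1: lead(8x⁴ + 28x³ − 9x² + 37x + 28) ÷ lead(D) = 8x⁴ ÷ −x = −8x³. Subtract (−8x³)·D = 8x⁴ + 32x³. Remainder: −4x³ − 9x² + 37x + 28.
Step 2: lead(−4x³ − 9x² + 37x + 28) ÷ lead(D) = −4x³ ÷ −x = 4x². Subtract (4x²)·D = −4x³ − 16x². Remainder: 7x² + 37x + 28.
Step 3: lead(7x² + 37x + 28) ÷ lead(D) = 7x² ÷ −x = −7x. Subtract (−7x)·D = 7x² + 28x. Remainder: 9x + 28.
Step 4: lead(9x + 28) ÷ lead(D) = 9x ÷ −x = −9. Subtract (−9)·D = 9x + 36. Remainder: −8.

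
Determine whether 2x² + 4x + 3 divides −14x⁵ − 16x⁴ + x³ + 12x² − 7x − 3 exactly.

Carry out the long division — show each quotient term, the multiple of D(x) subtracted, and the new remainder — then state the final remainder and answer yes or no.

Step 1: lead(−14x⁵ − 16x⁴ + x³ + 12x² − 7x − 3) ÷ lead(D) = −14x⁵ ÷ 2x² = −7x³. Subtract (−7x³)·D = −14x⁵ − 28x⁴ − 21x³. Remainder: 12x⁴ + 22x³ + 12x² − 7x − 3.
Step 2: lead(12x⁴ + 22x³ + 12x² − 7x − 3) ÷ lead(D) = 12x⁴ ÷ 2x² = 6x². Subtract (6x²)·D = 12x⁴ + 24x³ + 18x². Remainder: −2x³ − 6x² − 7x − 3.
Step 3: lead(−2x³ − 6x² − 7x − 3) ÷ lead(D) = −2x³ ÷ 2x² = −x. Subtract (−x)·D = −2x³ − 4x² − 3x. Remainder: −2x² − 4x − 3.
Step 4: lead(−2x² − 4x − 3) ÷ lead(D) = −2x² ÷ 2x² = −1. Subtract (−1)·D = −2x² − 4x − 3. Remainder: 0.

R(x) = 0, so D(x) is a factor of P(x). yes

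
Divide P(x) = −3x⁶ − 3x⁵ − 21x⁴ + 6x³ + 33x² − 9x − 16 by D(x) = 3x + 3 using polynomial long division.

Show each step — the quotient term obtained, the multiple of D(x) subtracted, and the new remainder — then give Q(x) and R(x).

Step 1: lead(−3x⁶ − 3x⁵ − 21x⁴ + 6x³ + 33x² − 9x − 16) ÷ lead(D) = −3x⁶ ÷ 3x = −x⁵. Subtract (−x⁵)·D = −3x⁶ − 3x⁵. Remainder: −21x⁴ + 6x³ + 33x² − 9x − 16.
Step 2: lead(−21x⁴ + 6x³ + 33x² − 9x − 16) ÷ lead(D) = −21x⁴ ÷ 3x = −7x³. Subtract (−7x³)·D = −21x⁴ − 21x³. Remainder: 27x³ + 33x² − 9x − 16.
Step 3: lead(27x³ + 33x² − 9x − 16) ÷ lead(D) = 27x³ ÷ 3x = 9x². Subtract (9x²)·D = 27x³ + 27x². Remainder: 6x² − 9x − 16.
Step 4: lead(6x² − 9x − 16) ÷ lead(D) = 6x² ÷ 3x = 2x. Subtract (2x)·D = 6x² + 6x. Remainder: −15x − 16.
Step 5: lead(−15x − 16) ÷ lead(D) = −15x ÷ 3x = −5. Subtract (−5)·D = −15x − 15. Remainder: −1.

Q(x) = −x⁵ − 7x³ + 9x² + 2x − 5; R(x) = −1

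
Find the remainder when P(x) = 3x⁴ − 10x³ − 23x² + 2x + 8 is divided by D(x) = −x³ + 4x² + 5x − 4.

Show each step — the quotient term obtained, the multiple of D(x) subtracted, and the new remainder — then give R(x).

R(x) = 0

Step 1: lead(3x⁴ − 10x³ − 23x² + 2x + 8) ÷ lead(D) = 3x⁴ ÷ −x³ = −3x. Subtract (−3x)·D = 3x⁴ − 12x³ − 15x² + 12x. Remainder: 2x³ − 8x² − 10x + 8.
Step 2: lead(2x³ − 8x² − 10x + 8) ÷ lead(D) = 2x³ ÷ −x³ = −2. Subtract (−2)·D = 2x³ − 8x² − 10x + 8. Remainder: 0.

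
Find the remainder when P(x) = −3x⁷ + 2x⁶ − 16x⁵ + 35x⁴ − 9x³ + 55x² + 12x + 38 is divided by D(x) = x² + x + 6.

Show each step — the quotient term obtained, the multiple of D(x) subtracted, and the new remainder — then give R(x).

R(x) = 2

Step 1: lead(−3x⁷ + 2x⁶ − 16x⁵ + 35x⁴ − 9x³ + 55x² + 12x + 38) ÷ lead(D) = −3x⁷ ÷ x² = −3x⁵. Subtract (−3x⁵)·D = −3x⁷ − 3x⁶ − 18x⁵. Remainder: 5x⁶ + 2x⁵ + 35x⁴ − 9x³ + 55x² + 12x + 38.
Step 2: lead(5x⁶ + 2x⁵ + 35x⁴ − 9x³ + 55x² + 12x + 38) ÷ lead(D) = 5x⁶ ÷ x² = 5x⁴. Subtract (5x⁴)·D = 5x⁶ + 5x⁵ + 30x⁴. Remainder: −3x⁵ + 5x⁴ − 9x³ + 55x² + 12x + 38.
Step 3: lead(−3x⁵ + 5x⁴ − 9x³ + 55x² + 12x + 38) ÷ lead(D) = −3x⁵ ÷ x² = −3x³. Subtract (−3x³)·D = −3x⁵ − 3x⁴ − 18x³. Remainder: 8x⁴ + 9x³ + 55x² + 12x + 38.
Step 4: lead(8x⁴ + 9x³ + 55x² + 12x + 38) ÷ lead(D) = 8x⁴ ÷ x² = 8x². Subtract (8x²)·D = 8x⁴ + 8x³ + 48x². Remainder: x³ + 7x² + 12x + 38.
Step 5: lead(x³ + 7x² + 12x + 38) ÷ lead(D) = x³ ÷ x² = x. Subtract (x)·D = x³ + x² + 6x. Remainder: 6x² + 6x + 38.
Step 6: lead(6x² + 6x + 38) ÷ lead(D) = 6x² ÷ x² = 6. Subtract (6)·D = 6x² + 6x + 36. Remainder: 2.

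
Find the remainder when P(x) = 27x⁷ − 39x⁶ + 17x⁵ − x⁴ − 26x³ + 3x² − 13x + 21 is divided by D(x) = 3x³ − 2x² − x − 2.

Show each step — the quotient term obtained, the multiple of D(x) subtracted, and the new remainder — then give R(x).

Step 1: lead(27x⁷ − 39x⁶ + 17x⁵ − x⁴ − 26x³ + 3x² − 13x + 21) ÷ lead(D) = 27x⁷ ÷ 3x³ = 9x⁴. Subtract (9x⁴)·D = 27x⁷ − 18x⁶ − 9x⁵ − 18x⁴. Remainder: −21x⁶ + 26x⁵ + 17x⁴ − 26x³ + 3x² − 13x + 21.
Step 2: lead(−21x⁶ + 26x⁵ + 17x⁴ − 26x³ + 3x² − 13x + 21) ÷ lead(D) = −21x⁶ ÷ 3x³ = −7x³. Subtract (−7x³)·D = −21x⁶ + 14x⁵ + 7x⁴ + 14x³. Remainder: 12x⁵ + 10x⁴ − 40x³ + 3x² − 13x + 21.
Step 3: lead(12x⁵ + 10x⁴ − 40x³ + 3x² − 13x + 21) ÷ lead(D) = 12x⁵ ÷ 3x³ = 4x². Subtract (4x²)·D = 12x⁵ − 8x⁴ − 4x³ − 8x². Remainder: 18x⁴ − 36x³ + 11x² − 13x + 21.
Step 4: lead(18x⁴ − 36x³ + 11x² − 13x + 21) ÷ lead(D) = 18x⁴ ÷ 3x³ = 6x. Subtract (6x)·D = 18x⁴ − 12x³ − 6x² − 12x. Remainder: −24x³ + 17x² − x + 21.
Step 5: lead(−24x³ + 17x² − x + 21) ÷ lead(D) = −24x³ ÷ 3x³ = −8. Subtract (−8)·D = −24x³ + 16x² + 8x + 16. Remainder: x² − 9x + 5.

R(x) = x² − 9x + 5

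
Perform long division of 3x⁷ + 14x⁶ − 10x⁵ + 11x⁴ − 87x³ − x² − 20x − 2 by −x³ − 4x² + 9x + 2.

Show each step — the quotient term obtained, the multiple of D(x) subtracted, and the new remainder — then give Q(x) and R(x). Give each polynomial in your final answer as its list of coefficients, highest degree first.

Q = [-3, -2, -9, 1, -2]; R = [-4, 2]

Step 1: lead(3x⁷ + 14x⁶ − 10x⁵ + 11x⁴ − 87x³ − x² − 20x − 2) ÷ lead(D) = 3x⁷ ÷ −x³ = −3x⁴. Subtract (−3x⁴)·D = 3x⁷ + 12x⁶ − 27x⁵ − 6x⁴. Remainder: 2x⁶ + 17x⁵ + 17x⁴ − 87x³ − x² − 20x − 2.
Step 2: lead(2x⁶ + 17x⁵ + 17x⁴ − 87x³ − x² − 20x − 2) ÷ lead(D) = 2x⁶ ÷ −x³ = −2x³. Subtract (−2x³)·D = 2x⁶ + 8x⁵ − 18x⁴ − 4x³. Remainder: 9x⁵ + 35x⁴ − 83x³ − x² − 20x − 2.
Step 3: lead(9x⁵ + 35x⁴ − 83x³ − x² − 20x − 2) ÷ lead(D) = 9x⁵ ÷ −x³ = −9x². Subtract (−9x²)·D = 9x⁵ + 36x⁴ − 81x³ − 18x². Remainder: −x⁴ − 2x³ + 17x² − 20x − 2.
Step 4: lead(−x⁴ − 2x³ + 17x² − 20x − 2) ÷ lead(D) = −x⁴ ÷ −x³ = x. Subtract (x)·D = −x⁴ − 4x³ + 9x² + 2x. Remainder: 2x³ + 8x² − 22x − 2.
Step 5: lead(2x³ + 8x² − 22x − 2) ÷ lead(D) = 2x³ ÷ −x³ = −2. Subtract (−2)·D = 2x³ + 8x² − 18x − 4. Remainder: −4x + 2.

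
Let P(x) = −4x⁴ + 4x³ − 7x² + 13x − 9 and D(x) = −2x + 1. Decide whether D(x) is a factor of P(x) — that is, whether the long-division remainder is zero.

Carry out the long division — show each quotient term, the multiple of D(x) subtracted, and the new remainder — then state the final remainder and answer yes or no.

Step 1: lead(−4x⁴ + 4x³ − 7x² + 13x − 9) ÷ lead(D) = −4x⁴ ÷ −2x = 2x³. Subtract (2x³)·D = −4x⁴ + 2x³. Remainder: 2x³ − 7x² + 13x − 9.
Step 2: lead(2x³ − 7x² + 13x − 9) ÷ lead(D) = 2x³ ÷ −2x = −x². Subtract (−x²)·D = 2x³ − x². Remainder: −6x² + 13x − 9.
Step 3: lead(−6x² + 13x − 9) ÷ lead(D) = −6x² ÷ −2x = 3x. Subtract (3x)·D = −6x² + 3x. Remainder: 10x − 9.
Step 4: lead(10x − 9) ÷ lead(D) = 10x ÷ −2x = −5. Subtract (−5)·D = 10x − 5. Remainder: −4.

R(x) = −4, so D(x) is not a factor of P(x). no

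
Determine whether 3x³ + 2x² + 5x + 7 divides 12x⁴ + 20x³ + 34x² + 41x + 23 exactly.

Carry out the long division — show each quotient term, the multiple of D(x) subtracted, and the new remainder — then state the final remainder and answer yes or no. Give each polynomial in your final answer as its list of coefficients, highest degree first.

R = [6, -7, -5], so D(x) is not a factor of P(x). no

Step 1: lead(12x⁴ + 20x³ + 34x² + 41x + 23) ÷ lead(D) = 12x⁴ ÷ 3x³ = 4x. Subtract (4x)·D = 12x⁴ + 8x³ + 20x² + 28x. Remainder: 12x³ + 14x² + 13x + 23.
Step 2: lead(12x³ + 14x² + 13x + 23) ÷ lead(D) = 12x³ ÷ 3x³ = 4. Subtract (4)·D = 12x³ + 8x² + 20x + 28. Remainder: 6x² − 7x − 5.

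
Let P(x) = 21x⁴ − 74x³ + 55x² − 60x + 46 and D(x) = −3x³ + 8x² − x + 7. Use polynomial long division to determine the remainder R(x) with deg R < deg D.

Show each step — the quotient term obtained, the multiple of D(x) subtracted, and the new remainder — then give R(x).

Step 1: lead(21x⁴ − 74x³ + 55x² − 60x + 46) ÷ lead(D) = 21x⁴ ÷ −3x³ = −7x. Subtract (−7x)·D = 21x⁴ − 56x³ + 7x² − 49x. Remainder: −18x³ + 48x² − 11x + 46.
Step 2: lead(−18x³ + 48x² − 11x + 46) ÷ lead(D) = −18x³ ÷ −3x³ = 6. Subtract (6)·D = −18x³ + 48x² − 6x + 42. Remainder: −5x + 4.

R(x) = −5x + 4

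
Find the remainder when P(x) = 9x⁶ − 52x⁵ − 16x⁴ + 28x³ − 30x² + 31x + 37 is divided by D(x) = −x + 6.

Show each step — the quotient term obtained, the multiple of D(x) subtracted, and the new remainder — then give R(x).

R(x) = 7

Step 1: lead(9x⁶ − 52x⁵ − 16x⁴ + 28x³ − 30x² + 31x + 37) ÷ lead(D) = 9x⁶ ÷ −x = −9x⁵. Subtract (−9x⁵)·D = 9x⁶ − 54x⁵. Remainder: 2x⁵ − 16x⁴ + 28x³ − 30x² + 31x + 37.
Step 2: lead(2x⁵ − 16x⁴ + 28x³ − 30x² + 31x + 37) ÷ lead(D) = 2x⁵ ÷ −x = −2x⁴. Subtract (−2x⁴)·D = 2x⁵ − 12x⁴. Remainder: −4x⁴ + 28x³ − 30x² + 31x + 37.
Step 3: lead(−4x⁴ + 28x³ − 30x² + 31x + 37) ÷ lead(D) = −4x⁴ ÷ −x = 4x³. Subtract (4x³)·D = −4x⁴ + 24x³. Remainder: 4x³ − 30x² + 31x + 37.
Step 4: lead(4x³ − 30x² + 31x + 37) ÷ lead(D) = 4x³ ÷ −x = −4x². Subtract (−4x²)·D = 4x³ − 24x². Remainder: −6x² + 31x + 37.
Step 5: lead(−6x² + 31x + 37) ÷ lead(D) = −6x² ÷ −x = 6x. Subtract (6x)·D = −6x² + 36x. Remainder: −5x + 37.
Step 6: lead(−5x + 37) ÷ lead(D) = −5x ÷ −x = 5. Subtract (5)·D = −5x + 30. Remainder: 7.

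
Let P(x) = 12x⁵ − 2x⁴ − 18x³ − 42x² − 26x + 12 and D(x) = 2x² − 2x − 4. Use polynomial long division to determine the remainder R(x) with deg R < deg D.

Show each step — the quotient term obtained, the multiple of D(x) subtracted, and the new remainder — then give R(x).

Step 1: lead(12x⁵ − 2x⁴ − 18x³ − 42x² − 26x + 12) ÷ lead(D) = 12x⁵ ÷ 2x² = 6x³. Subtract (6x³)·D = 12x⁵ − 12x⁴ − 24x³. Remainder: 10x⁴ + 6x³ − 42x² − 26x + 12.
Step 2: lead(10x⁴ + 6x³ − 42x² − 26x + 12) ÷ lead(D) = 10x⁴ ÷ 2x² = 5x². Subtract (5x²)·D = 10x⁴ − 10x³ − 20x². Remainder: 16x³ − 22x² − 26x + 12.
Step 3: lead(16x³ − 22x² − 26x + 12) ÷ lead(D) = 16x³ ÷ 2x² = 8x. Subtract (8x)·D = 16x³ − 16x² − 32x. Remainder: −6x² + 6x + 12.
Step 4: lead(−6x² + 6x + 12) ÷ lead(D) = −6x² ÷ 2x² = −3. Subtract (−3)·D = −6x² + 6x + 12. Remainder: 0.

R(x) = 0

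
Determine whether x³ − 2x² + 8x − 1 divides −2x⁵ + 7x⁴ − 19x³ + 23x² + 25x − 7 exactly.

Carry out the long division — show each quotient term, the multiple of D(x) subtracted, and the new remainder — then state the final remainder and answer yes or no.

R(x) = 3x² + 4x − 4, so D(x) is not a factor of P(x). no

Step 1: lead(−2x⁵ + 7x⁴ − 19x³ + 23x² + 25x − 7) ÷ lead(D) = −2x⁵ ÷ x³ = −2x². Subtract (−2x²)·D = −2x⁵ + 4x⁴ − 16x³ + 2x². Remainder: 3x⁴ − 3x³ + 21x² + 25x − 7.
Step 2: lead(3x⁴ − 3x³ + 21x² + 25x − 7) ÷ lead(D) = 3x⁴ ÷ x³ = 3x. Subtract (3x)·D = 3x⁴ − 6x³ + 24x² − 3x. Remainder: 3x³ − 3x² + 28x − 7.
Step 3: lead(3x³ − 3x² + 28x − 7) ÷ lead(D) = 3x³ ÷ x³ = 3. Subtract (3)·D = 3x³ − 6x² + 24x − 3. Remainder: 3x² + 4x − 4.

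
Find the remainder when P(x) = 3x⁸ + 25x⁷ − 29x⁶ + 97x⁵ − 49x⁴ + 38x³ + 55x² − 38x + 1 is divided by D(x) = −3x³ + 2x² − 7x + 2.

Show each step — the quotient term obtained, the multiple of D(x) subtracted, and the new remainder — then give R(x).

R(x) = 8x − 7

Step 1: lead(3x⁸ + 25x⁷ − 29x⁶ + 97x⁵ − 49x⁴ + 38x³ + 55x² − 38x + 1) ÷ lead(D) = 3x⁸ ÷ −3x³ = −x⁵. Subtract (−x⁵)·D = 3x⁸ − 2x⁷ + 7x⁶ − 2x⁵. Remainder: 27x⁷ − 36x⁶ + 99x⁵ − 49x⁴ + 38x³ + 55x² − 38x + 1.
Step 2: lead(27x⁷ − 36x⁶ + 99x⁵ − 49x⁴ + 38x³ + 55x² − 38x + 1) ÷ lead(D) = 27x⁷ ÷ −3x³ = −9x⁴. Subtract (−9x⁴)·D = 27x⁷ − 18x⁶ + 63x⁵ − 18x⁴. Remainder: −18x⁶ + 36x⁵ − 31x⁴ + 38x³ + 55x² − 38x + 1.
Step 3: lead(−18x⁶ + 36x⁵ − 31x⁴ + 38x³ + 55x² − 38x + 1) ÷ lead(D) = −18x⁶ ÷ −3x³ = 6x³. Subtract (6x³)·D = −18x⁶ + 12x⁵ − 42x⁴ + 12x³. Remainder: 24x⁵ + 11x⁴ + 26x³ + 55x² − 38x + 1.
Step 4: lead(24x⁵ + 11x⁴ + 26x³ + 55x² − 38x + 1) ÷ lead(D) = 24x⁵ ÷ −3x³ = −8x². Subtract (−8x²)·D = 24x⁵ − 16x⁴ + 56x³ − 16x². Remainder: 27x⁴ − 30x³ + 71x² − 38x + 1.
Step 5: lead(27x⁴ − 30x³ + 71x² − 38x + 1) ÷ lead(D) = 27x⁴ ÷ −3x³ = −9x. Subtract (−9x)·D = 27x⁴ − 18x³ + 63x² − 18x. Remainder: −12x³ + 8x² − 20x + 1.
Step 6: lead(−12x³ + 8x² − 20x + 1) ÷ lead(D) = −12x³ ÷ −3x³ = 4. Subtract (4)·D = −12x³ + 8x² − 28x + 8. Remainder: 8x − 7.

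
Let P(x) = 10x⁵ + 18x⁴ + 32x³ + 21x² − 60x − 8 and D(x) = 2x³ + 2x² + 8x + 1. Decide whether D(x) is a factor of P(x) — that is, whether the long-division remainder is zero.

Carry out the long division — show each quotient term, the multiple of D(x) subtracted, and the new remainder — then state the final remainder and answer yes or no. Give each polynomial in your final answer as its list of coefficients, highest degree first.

R = [0], so D(x) is a factor of P(x). yes

Step 1: lead(10x⁵ + 18x⁴ + 32x³ + 21x² − 60x − 8) ÷ lead(D) = 10x⁵ ÷ 2x³ = 5x². Subtract (5x²)·D = 10x⁵ + 10x⁴ + 40x³ + 5x². Remainder: 8x⁴ − 8x³ + 16x² − 60x − 8.
Step 2: lead(8x⁴ − 8x³ + 16x² − 60x − 8) ÷ lead(D) = 8x⁴ ÷ 2x³ = 4x. Subtract (4x)·D = 8x⁴ + 8x³ + 32x² + 4x. Remainder: −16x³ − 16x² − 64x − 8.
Step 3: lead(−16x³ − 16x² − 64x − 8) ÷ lead(D) = −16x³ ÷ 2x³ = −8. Subtract (−8)·D = −16x³ − 16x² − 64x − 8. Remainder: 0.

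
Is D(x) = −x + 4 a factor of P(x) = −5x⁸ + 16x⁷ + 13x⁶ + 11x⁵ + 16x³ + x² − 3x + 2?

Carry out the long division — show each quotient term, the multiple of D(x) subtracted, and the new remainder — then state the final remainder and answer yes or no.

Step 1: lead(−5x⁸ + 16x⁷ + 13x⁶ + 11x⁵ + 16x³ + x² − 3x + 2) ÷ lead(D) = −5x⁸ ÷ −x = 5x⁷. Subtract (5x⁷)·D = −5x⁸ + 20x⁷. Remainder: −4x⁷ + 13x⁶ + 11x⁵ + 16x³ + x² − 3x + 2.
Step 2: lead(−4x⁷ + 13x⁶ + 11x⁵ + 16x³ + x² − 3x + 2) ÷ lead(D) = −4x⁷ ÷ −x = 4x⁶. Subtract (4x⁶)·D = −4x⁷ + 16x⁶. Remainder: −3x⁶ + 11x⁵ + 16x³ + x² − 3x + 2.
Step 3: lead(−3x⁶ + 11x⁵ + 16x³ + x² − 3x + 2) ÷ lead(D) = −3x⁶ ÷ −x = 3x⁵. Subtract (3x⁵)·D = −3x⁶ + 12x⁵. Remainder: −x⁵ + 16x³ + x² − 3x + 2.
Step 4: lead(−x⁵ + 16x³ + x² − 3x + 2) ÷ lead(D) = −x⁵ ÷ −x = x⁴. Subtract (x⁴)·D = −x⁵ + 4x⁴. Remainder: −4x⁴ + 16x³ + x² − 3x + 2.
Step 5: lead(−4x⁴ + 16x³ + x² − 3x + 2) ÷ lead(D) = −4x⁴ ÷ −x = 4x³. Subtract (4x³)·D = −4x⁴ + 16x³. Remainder: x² − 3x + 2.
Step 6: lead(x² − 3x + 2) ÷ lead(D) = x² ÷ −x = −x. Subtract (−x)·D = x² − 4x. Remainder: x + 2.
Step 7: lead(x + 2) ÷ lead(D) = x ÷ −x = −1. Subtract (−1)·D = x − 4. Remainder: 6.

R(x) = 6, so D(x) is not a factor of P(x). no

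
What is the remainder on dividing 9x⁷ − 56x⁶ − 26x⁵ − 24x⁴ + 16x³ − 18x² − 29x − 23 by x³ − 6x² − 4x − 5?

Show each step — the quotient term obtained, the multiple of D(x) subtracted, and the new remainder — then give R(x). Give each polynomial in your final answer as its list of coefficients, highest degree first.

R = [-8, -3]

Step 1: lead(9x⁷ − 56x⁶ − 26x⁵ − 24x⁴ + 16x³ − 18x² − 29x − 23) ÷ lead(D) = 9x⁷ ÷ x³ = 9x⁴. Subtract (9x⁴)·D = 9x⁷ − 54x⁶ − 36x⁵ − 45x⁴. Remainder: −2x⁶ + 10x⁵ + 21x⁴ + 16x³ − 18x² − 29x − 23.
Step 2: lead(−2x⁶ + 10x⁵ + 21x⁴ + 16x³ − 18x² − 29x − 23) ÷ lead(D) = −2x⁶ ÷ x³ = −2x³. Subtract (−2x³)·D = −2x⁶ + 12x⁵ + 8x⁴ + 10x³. Remainder: −2x⁵ + 13x⁴ + 6x³ − 18x² − 29x − 23.
Step 3: lead(−2x⁵ + 13x⁴ + 6x³ − 18x² − 29x − 23) ÷ lead(D) = −2x⁵ ÷ x³ = −2x². Subtract (−2x²)·D = −2x⁵ + 12x⁴ + 8x³ + 10x². Remainder: x⁴ − 2x³ − 28x² − 29x − 23.
Step 4: lead(x⁴ − 2x³ − 28x² − 29x − 23) ÷ lead(D) = x⁴ ÷ x³ = x. Subtract (x)·D = x⁴ − 6x³ − 4x² − 5x. Remainder: 4x³ − 24x² − 24x − 23.
Step 5: lead(4x³ − 24x² − 24x − 23) ÷ lead(D) = 4x³ ÷ x³ = 4. Subtract (4)·D = 4x³ − 24x² − 16x − 20. Remainder: −8x − 3.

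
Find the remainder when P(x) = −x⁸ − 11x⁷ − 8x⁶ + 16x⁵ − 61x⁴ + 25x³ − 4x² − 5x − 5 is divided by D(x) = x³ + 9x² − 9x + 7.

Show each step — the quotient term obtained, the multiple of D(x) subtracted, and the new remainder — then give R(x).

R(x) = 6x² + 9x − 5

Step 1: lead(−x⁸ − 11x⁷ − 8x⁶ + 16x⁵ − 61x⁴ + 25x³ − 4x² − 5x − 5) ÷ lead(D) = −x⁸ ÷ x³ = −x⁵. Subtract (−x⁵)·D = −x⁸ − 9x⁷ + 9x⁶ − 7x⁵. Remainder: −2x⁷ − 17x⁶ + 23x⁵ − 61x⁴ + 25x³ − 4x² − 5x − 5.
Step 2: lead(−2x⁷ − 17x⁶ + 23x⁵ − 61x⁴ + 25x³ − 4x² − 5x − 5) ÷ lead(D) = −2x⁷ ÷ x³ = −2x⁴. Subtract (−2x⁴)·D = −2x⁷ − 18x⁶ + 18x⁵ − 14x⁴. Remainder: x⁶ + 5x⁵ − 47x⁴ + 25x³ − 4x² − 5x − 5.
Step 3: lead(x⁶ + 5x⁵ − 47x⁴ + 25x³ − 4x² − 5x − 5) ÷ lead(D) = x⁶ ÷ x³ = x³. Subtract (x³)·D = x⁶ + 9x⁵ − 9x⁴ + 7x³. Remainder: −4x⁵ − 38x⁴ + 18x³ − 4x² − 5x − 5.
Step 4: lead(−4x⁵ − 38x⁴ + 18x³ − 4x² − 5x − 5) ÷ lead(D) = −4x⁵ ÷ x³ = −4x². Subtract (−4x²)·D = −4x⁵ − 36x⁴ + 36x³ − 28x². Remainder: −2x⁴ − 18x³ + 24x² − 5x − 5.
Step 5: lead(−2x⁴ − 18x³ + 24x² − 5x − 5) ÷ lead(D) = −2x⁴ ÷ x³ = −2x. Subtract (−2x)·D = −2x⁴ − 18x³ + 18x² − 14x. Remainder: 6x² + 9x − 5.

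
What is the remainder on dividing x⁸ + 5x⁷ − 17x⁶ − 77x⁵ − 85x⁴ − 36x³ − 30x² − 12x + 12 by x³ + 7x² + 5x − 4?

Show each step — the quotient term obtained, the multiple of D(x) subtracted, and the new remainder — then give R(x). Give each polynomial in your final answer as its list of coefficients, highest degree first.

R = [-3, -3, -8]

Step 1: lead(x⁸ + 5x⁷ − 17x⁶ − 77x⁵ − 85x⁴ − 36x³ − 30x² − 12x + 12) ÷ lead(D) = x⁸ ÷ x³ = x⁵. Subtract (x⁵)·D = x⁸ + 7x⁷ + 5x⁶ − 4x⁵. Remainder: −2x⁷ − 22x⁶ − 73x⁵ − 85x⁴ − 36x³ − 30x² − 12x + 12.
Step 2: lead(−2x⁷ − 22x⁶ − 73x⁵ − 85x⁴ − 36x³ − 30x² − 12x + 12) ÷ lead(D) = −2x⁷ ÷ x³ = −2x⁴. Subtract (−2x⁴)·D = −2x⁷ − 14x⁶ − 10x⁵ + 8x⁴. Remainder: −8x⁶ − 63x⁵ − 93x⁴ − 36x³ − 30x² − 12x + 12.
Step 3: lead(−8x⁶ − 63x⁵ − 93x⁴ − 36x³ − 30x² − 12x + 12) ÷ lead(D) = −8x⁶ ÷ x³ = −8x³. Subtract (−8x³)·D = −8x⁶ − 56x⁵ − 40x⁴ + 32x³. Remainder: −7x⁵ − 53x⁴ − 68x³ − 30x² − 12x + 12.
Step 4: lead(−7x⁵ − 53x⁴ − 68x³ − 30x² − 12x + 12) ÷ lead(D) = −7x⁵ ÷ x³ = −7x². Subtract (−7x²)·D = −7x⁵ − 49x⁴ − 35x³ + 28x². Remainder: −4x⁴ − 33x³ − 58x² − 12x + 12.
Step 5: lead(−4x⁴ − 33x³ − 58x² − 12x + 12) ÷ lead(D) = −4x⁴ ÷ x³ = −4x. Subtract (−4x)·D = −4x⁴ − 28x³ − 20x² + 16x. Remainder: −5x³ − 38x² − 28x + 12.
Step 6: lead(−5x³ − 38x² − 28x + 12) ÷ lead(D) = −5x³ ÷ x³ = −5. Subtract (−5)·D = −5x³ − 35x² − 25x + 20. Remainder: −3x² − 3x − 8.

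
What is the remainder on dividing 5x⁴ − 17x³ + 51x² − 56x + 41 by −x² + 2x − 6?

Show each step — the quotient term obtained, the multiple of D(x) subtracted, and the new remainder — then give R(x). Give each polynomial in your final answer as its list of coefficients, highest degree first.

Step 1: lead(5x⁴ − 17x³ + 51x² − 56x + 41) ÷ lead(D) = 5x⁴ ÷ −x² = −5x². Subtract (−5x²)·D = 5x⁴ − 10x³ + 30x². Remainder: −7x³ + 21x² − 56x + 41.
Step 2: lead(−7x³ + 21x² − 56x + 41) ÷ lead(D) = −7x³ ÷ −x² = 7x. Subtract (7x)·D = −7x³ + 14x² − 42x. Remainder: 7x² − 14x + 41.
Step 3: lead(7x² − 14x + 41) ÷ lead(D) = 7x² ÷ −x² = −7. Subtract (−7)·D = 7x² − 14x + 42. Remainder: −1.

R = [-1]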